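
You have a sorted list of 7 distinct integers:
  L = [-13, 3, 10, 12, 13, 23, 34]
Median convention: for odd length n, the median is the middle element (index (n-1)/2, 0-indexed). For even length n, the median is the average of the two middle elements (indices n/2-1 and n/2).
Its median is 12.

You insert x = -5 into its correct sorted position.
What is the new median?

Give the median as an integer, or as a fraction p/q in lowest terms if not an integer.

Old list (sorted, length 7): [-13, 3, 10, 12, 13, 23, 34]
Old median = 12
Insert x = -5
Old length odd (7). Middle was index 3 = 12.
New length even (8). New median = avg of two middle elements.
x = -5: 1 elements are < x, 6 elements are > x.
New sorted list: [-13, -5, 3, 10, 12, 13, 23, 34]
New median = 11

Answer: 11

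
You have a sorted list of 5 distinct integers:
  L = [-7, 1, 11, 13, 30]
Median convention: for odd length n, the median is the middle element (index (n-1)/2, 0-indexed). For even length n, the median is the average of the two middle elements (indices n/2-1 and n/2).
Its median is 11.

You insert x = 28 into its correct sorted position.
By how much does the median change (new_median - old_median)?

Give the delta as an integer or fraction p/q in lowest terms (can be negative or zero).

Old median = 11
After inserting x = 28: new sorted = [-7, 1, 11, 13, 28, 30]
New median = 12
Delta = 12 - 11 = 1

Answer: 1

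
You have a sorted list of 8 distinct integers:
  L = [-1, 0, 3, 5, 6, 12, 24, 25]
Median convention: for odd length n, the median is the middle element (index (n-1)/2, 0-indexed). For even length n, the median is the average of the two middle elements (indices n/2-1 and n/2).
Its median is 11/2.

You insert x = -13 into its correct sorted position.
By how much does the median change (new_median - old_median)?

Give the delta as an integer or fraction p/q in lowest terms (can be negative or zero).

Old median = 11/2
After inserting x = -13: new sorted = [-13, -1, 0, 3, 5, 6, 12, 24, 25]
New median = 5
Delta = 5 - 11/2 = -1/2

Answer: -1/2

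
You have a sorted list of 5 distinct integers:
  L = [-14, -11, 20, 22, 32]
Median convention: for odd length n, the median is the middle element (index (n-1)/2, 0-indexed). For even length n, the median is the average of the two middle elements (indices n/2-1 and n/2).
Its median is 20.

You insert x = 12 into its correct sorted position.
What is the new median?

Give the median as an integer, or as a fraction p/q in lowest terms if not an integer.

Answer: 16

Derivation:
Old list (sorted, length 5): [-14, -11, 20, 22, 32]
Old median = 20
Insert x = 12
Old length odd (5). Middle was index 2 = 20.
New length even (6). New median = avg of two middle elements.
x = 12: 2 elements are < x, 3 elements are > x.
New sorted list: [-14, -11, 12, 20, 22, 32]
New median = 16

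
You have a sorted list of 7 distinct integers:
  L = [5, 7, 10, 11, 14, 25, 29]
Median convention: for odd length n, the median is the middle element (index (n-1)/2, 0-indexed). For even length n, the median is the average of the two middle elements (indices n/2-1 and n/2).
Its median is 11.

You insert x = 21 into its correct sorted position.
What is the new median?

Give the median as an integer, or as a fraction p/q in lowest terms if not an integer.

Old list (sorted, length 7): [5, 7, 10, 11, 14, 25, 29]
Old median = 11
Insert x = 21
Old length odd (7). Middle was index 3 = 11.
New length even (8). New median = avg of two middle elements.
x = 21: 5 elements are < x, 2 elements are > x.
New sorted list: [5, 7, 10, 11, 14, 21, 25, 29]
New median = 25/2

Answer: 25/2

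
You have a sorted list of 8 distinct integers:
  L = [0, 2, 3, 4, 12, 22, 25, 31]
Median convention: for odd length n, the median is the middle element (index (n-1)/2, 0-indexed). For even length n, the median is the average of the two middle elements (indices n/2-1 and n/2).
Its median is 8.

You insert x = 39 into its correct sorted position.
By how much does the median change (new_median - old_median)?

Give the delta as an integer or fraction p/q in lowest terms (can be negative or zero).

Answer: 4

Derivation:
Old median = 8
After inserting x = 39: new sorted = [0, 2, 3, 4, 12, 22, 25, 31, 39]
New median = 12
Delta = 12 - 8 = 4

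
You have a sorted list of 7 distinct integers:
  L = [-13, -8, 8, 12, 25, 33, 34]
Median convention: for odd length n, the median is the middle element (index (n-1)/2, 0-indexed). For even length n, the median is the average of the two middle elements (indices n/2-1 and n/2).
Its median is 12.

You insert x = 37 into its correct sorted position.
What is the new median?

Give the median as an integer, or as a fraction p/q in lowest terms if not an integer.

Old list (sorted, length 7): [-13, -8, 8, 12, 25, 33, 34]
Old median = 12
Insert x = 37
Old length odd (7). Middle was index 3 = 12.
New length even (8). New median = avg of two middle elements.
x = 37: 7 elements are < x, 0 elements are > x.
New sorted list: [-13, -8, 8, 12, 25, 33, 34, 37]
New median = 37/2

Answer: 37/2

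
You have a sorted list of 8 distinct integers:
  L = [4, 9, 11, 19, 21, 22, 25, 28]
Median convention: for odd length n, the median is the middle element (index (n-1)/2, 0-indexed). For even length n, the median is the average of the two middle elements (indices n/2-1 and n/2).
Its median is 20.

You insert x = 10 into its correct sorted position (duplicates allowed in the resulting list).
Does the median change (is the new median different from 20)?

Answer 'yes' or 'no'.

Old median = 20
Insert x = 10
New median = 19
Changed? yes

Answer: yes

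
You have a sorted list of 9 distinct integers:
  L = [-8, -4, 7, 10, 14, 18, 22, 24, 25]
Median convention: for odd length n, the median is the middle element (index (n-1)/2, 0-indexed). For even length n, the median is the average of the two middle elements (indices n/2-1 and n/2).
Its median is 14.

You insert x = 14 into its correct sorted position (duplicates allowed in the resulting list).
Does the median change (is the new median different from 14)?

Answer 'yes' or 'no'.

Answer: no

Derivation:
Old median = 14
Insert x = 14
New median = 14
Changed? no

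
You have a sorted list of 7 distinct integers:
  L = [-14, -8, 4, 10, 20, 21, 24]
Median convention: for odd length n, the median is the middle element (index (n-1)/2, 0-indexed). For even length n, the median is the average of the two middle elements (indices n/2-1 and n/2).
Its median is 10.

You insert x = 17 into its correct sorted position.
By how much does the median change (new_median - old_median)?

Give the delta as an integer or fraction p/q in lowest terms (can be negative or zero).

Old median = 10
After inserting x = 17: new sorted = [-14, -8, 4, 10, 17, 20, 21, 24]
New median = 27/2
Delta = 27/2 - 10 = 7/2

Answer: 7/2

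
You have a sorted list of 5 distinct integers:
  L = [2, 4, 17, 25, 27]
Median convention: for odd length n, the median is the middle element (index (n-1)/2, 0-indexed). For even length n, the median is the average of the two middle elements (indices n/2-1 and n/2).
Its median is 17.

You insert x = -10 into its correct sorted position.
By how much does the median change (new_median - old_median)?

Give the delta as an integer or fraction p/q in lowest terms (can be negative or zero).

Old median = 17
After inserting x = -10: new sorted = [-10, 2, 4, 17, 25, 27]
New median = 21/2
Delta = 21/2 - 17 = -13/2

Answer: -13/2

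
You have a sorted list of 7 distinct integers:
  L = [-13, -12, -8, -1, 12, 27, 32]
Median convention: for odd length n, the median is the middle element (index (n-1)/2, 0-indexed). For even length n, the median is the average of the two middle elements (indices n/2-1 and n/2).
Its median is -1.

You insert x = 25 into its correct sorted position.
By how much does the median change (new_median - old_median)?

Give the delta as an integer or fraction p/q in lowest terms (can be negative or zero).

Old median = -1
After inserting x = 25: new sorted = [-13, -12, -8, -1, 12, 25, 27, 32]
New median = 11/2
Delta = 11/2 - -1 = 13/2

Answer: 13/2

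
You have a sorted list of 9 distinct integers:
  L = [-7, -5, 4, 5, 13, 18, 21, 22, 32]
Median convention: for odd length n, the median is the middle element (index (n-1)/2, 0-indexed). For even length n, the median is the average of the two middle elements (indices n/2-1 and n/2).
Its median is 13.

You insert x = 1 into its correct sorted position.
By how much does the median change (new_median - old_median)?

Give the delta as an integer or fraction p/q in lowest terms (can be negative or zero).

Old median = 13
After inserting x = 1: new sorted = [-7, -5, 1, 4, 5, 13, 18, 21, 22, 32]
New median = 9
Delta = 9 - 13 = -4

Answer: -4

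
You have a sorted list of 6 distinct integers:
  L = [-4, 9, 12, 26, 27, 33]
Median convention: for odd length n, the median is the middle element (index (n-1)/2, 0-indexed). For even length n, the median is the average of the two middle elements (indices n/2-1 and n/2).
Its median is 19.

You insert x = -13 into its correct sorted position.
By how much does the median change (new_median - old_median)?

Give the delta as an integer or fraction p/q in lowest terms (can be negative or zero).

Old median = 19
After inserting x = -13: new sorted = [-13, -4, 9, 12, 26, 27, 33]
New median = 12
Delta = 12 - 19 = -7

Answer: -7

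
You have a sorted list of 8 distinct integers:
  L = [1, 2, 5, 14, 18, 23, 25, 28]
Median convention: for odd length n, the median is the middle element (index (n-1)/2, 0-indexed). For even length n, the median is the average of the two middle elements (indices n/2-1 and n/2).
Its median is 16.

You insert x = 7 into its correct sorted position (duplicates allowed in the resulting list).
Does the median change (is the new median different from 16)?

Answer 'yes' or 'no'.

Answer: yes

Derivation:
Old median = 16
Insert x = 7
New median = 14
Changed? yes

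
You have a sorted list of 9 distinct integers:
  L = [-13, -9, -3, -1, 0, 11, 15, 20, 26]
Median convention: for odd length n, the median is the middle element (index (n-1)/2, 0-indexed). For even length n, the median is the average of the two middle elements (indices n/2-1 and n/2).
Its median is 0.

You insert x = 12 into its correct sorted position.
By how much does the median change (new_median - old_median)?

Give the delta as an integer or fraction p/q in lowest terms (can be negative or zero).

Answer: 11/2

Derivation:
Old median = 0
After inserting x = 12: new sorted = [-13, -9, -3, -1, 0, 11, 12, 15, 20, 26]
New median = 11/2
Delta = 11/2 - 0 = 11/2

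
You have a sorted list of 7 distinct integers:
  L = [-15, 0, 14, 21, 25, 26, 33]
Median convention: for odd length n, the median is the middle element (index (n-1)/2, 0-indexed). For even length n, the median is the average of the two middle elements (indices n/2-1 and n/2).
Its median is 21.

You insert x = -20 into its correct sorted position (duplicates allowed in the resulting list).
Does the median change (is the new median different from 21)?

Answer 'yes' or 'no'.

Old median = 21
Insert x = -20
New median = 35/2
Changed? yes

Answer: yes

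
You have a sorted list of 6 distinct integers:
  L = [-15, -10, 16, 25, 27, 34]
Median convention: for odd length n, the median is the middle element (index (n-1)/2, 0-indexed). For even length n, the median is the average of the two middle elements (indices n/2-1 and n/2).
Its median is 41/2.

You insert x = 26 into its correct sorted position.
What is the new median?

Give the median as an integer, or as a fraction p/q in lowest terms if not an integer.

Answer: 25

Derivation:
Old list (sorted, length 6): [-15, -10, 16, 25, 27, 34]
Old median = 41/2
Insert x = 26
Old length even (6). Middle pair: indices 2,3 = 16,25.
New length odd (7). New median = single middle element.
x = 26: 4 elements are < x, 2 elements are > x.
New sorted list: [-15, -10, 16, 25, 26, 27, 34]
New median = 25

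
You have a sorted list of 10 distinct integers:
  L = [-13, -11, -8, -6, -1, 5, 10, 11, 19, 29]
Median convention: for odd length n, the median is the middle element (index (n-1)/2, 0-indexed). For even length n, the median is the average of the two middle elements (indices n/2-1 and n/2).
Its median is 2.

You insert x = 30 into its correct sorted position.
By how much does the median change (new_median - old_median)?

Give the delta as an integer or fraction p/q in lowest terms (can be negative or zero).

Answer: 3

Derivation:
Old median = 2
After inserting x = 30: new sorted = [-13, -11, -8, -6, -1, 5, 10, 11, 19, 29, 30]
New median = 5
Delta = 5 - 2 = 3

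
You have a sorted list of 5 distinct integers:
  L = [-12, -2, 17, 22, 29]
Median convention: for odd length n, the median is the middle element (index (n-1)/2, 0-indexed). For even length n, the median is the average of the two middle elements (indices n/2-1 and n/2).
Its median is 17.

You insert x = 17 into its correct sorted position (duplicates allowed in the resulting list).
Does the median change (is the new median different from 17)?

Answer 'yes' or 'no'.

Answer: no

Derivation:
Old median = 17
Insert x = 17
New median = 17
Changed? no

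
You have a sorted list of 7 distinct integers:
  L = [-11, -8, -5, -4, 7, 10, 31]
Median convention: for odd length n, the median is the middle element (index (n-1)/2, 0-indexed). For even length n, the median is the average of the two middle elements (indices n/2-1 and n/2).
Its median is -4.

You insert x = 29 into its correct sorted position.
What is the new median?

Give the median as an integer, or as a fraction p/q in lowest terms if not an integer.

Old list (sorted, length 7): [-11, -8, -5, -4, 7, 10, 31]
Old median = -4
Insert x = 29
Old length odd (7). Middle was index 3 = -4.
New length even (8). New median = avg of two middle elements.
x = 29: 6 elements are < x, 1 elements are > x.
New sorted list: [-11, -8, -5, -4, 7, 10, 29, 31]
New median = 3/2

Answer: 3/2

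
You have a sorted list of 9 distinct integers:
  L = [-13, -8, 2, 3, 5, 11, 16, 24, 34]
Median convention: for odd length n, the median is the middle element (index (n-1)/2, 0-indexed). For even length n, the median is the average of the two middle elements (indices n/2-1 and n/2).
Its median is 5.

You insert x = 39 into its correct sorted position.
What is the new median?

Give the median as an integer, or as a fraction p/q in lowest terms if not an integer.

Answer: 8

Derivation:
Old list (sorted, length 9): [-13, -8, 2, 3, 5, 11, 16, 24, 34]
Old median = 5
Insert x = 39
Old length odd (9). Middle was index 4 = 5.
New length even (10). New median = avg of two middle elements.
x = 39: 9 elements are < x, 0 elements are > x.
New sorted list: [-13, -8, 2, 3, 5, 11, 16, 24, 34, 39]
New median = 8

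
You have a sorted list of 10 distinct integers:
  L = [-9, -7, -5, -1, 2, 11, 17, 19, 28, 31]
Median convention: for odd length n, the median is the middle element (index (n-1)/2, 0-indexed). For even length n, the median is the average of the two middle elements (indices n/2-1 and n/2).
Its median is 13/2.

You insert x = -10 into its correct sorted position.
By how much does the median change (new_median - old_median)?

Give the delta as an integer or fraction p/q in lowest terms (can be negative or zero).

Answer: -9/2

Derivation:
Old median = 13/2
After inserting x = -10: new sorted = [-10, -9, -7, -5, -1, 2, 11, 17, 19, 28, 31]
New median = 2
Delta = 2 - 13/2 = -9/2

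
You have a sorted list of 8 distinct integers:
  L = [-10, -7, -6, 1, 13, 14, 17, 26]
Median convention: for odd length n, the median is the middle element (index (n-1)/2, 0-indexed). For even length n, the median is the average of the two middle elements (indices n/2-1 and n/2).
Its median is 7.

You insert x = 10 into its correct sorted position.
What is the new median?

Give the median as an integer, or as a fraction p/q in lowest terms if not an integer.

Old list (sorted, length 8): [-10, -7, -6, 1, 13, 14, 17, 26]
Old median = 7
Insert x = 10
Old length even (8). Middle pair: indices 3,4 = 1,13.
New length odd (9). New median = single middle element.
x = 10: 4 elements are < x, 4 elements are > x.
New sorted list: [-10, -7, -6, 1, 10, 13, 14, 17, 26]
New median = 10

Answer: 10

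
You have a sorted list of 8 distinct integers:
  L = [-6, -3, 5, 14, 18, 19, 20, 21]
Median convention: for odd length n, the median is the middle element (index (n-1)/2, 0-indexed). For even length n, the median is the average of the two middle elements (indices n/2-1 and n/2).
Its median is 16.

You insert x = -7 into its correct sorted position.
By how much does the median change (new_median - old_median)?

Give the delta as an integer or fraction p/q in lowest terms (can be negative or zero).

Old median = 16
After inserting x = -7: new sorted = [-7, -6, -3, 5, 14, 18, 19, 20, 21]
New median = 14
Delta = 14 - 16 = -2

Answer: -2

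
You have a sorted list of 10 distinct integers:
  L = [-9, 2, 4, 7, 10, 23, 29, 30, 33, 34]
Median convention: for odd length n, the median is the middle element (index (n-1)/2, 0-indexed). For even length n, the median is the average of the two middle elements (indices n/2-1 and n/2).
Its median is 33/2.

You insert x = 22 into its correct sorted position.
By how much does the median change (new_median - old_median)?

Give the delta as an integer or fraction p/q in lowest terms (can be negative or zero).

Old median = 33/2
After inserting x = 22: new sorted = [-9, 2, 4, 7, 10, 22, 23, 29, 30, 33, 34]
New median = 22
Delta = 22 - 33/2 = 11/2

Answer: 11/2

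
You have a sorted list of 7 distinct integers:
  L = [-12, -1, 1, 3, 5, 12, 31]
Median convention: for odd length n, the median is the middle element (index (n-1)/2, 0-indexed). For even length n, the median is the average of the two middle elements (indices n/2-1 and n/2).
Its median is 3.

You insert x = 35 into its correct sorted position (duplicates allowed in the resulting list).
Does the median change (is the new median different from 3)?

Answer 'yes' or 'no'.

Old median = 3
Insert x = 35
New median = 4
Changed? yes

Answer: yes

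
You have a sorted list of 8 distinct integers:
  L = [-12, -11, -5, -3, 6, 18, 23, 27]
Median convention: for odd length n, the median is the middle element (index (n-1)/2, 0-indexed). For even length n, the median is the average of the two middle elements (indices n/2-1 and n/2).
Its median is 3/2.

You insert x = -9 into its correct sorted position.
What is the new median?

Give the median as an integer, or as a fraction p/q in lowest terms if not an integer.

Old list (sorted, length 8): [-12, -11, -5, -3, 6, 18, 23, 27]
Old median = 3/2
Insert x = -9
Old length even (8). Middle pair: indices 3,4 = -3,6.
New length odd (9). New median = single middle element.
x = -9: 2 elements are < x, 6 elements are > x.
New sorted list: [-12, -11, -9, -5, -3, 6, 18, 23, 27]
New median = -3

Answer: -3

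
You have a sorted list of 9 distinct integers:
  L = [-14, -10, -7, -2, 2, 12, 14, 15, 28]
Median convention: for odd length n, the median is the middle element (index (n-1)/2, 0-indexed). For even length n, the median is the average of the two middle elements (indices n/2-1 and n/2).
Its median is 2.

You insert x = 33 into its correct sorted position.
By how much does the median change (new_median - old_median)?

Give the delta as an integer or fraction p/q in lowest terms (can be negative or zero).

Answer: 5

Derivation:
Old median = 2
After inserting x = 33: new sorted = [-14, -10, -7, -2, 2, 12, 14, 15, 28, 33]
New median = 7
Delta = 7 - 2 = 5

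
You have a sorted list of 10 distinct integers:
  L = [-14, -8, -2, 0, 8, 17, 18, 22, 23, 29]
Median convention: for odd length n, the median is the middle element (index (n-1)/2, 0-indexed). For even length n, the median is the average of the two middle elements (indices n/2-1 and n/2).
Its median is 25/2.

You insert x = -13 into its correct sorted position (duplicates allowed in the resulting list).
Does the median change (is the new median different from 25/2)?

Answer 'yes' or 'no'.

Answer: yes

Derivation:
Old median = 25/2
Insert x = -13
New median = 8
Changed? yes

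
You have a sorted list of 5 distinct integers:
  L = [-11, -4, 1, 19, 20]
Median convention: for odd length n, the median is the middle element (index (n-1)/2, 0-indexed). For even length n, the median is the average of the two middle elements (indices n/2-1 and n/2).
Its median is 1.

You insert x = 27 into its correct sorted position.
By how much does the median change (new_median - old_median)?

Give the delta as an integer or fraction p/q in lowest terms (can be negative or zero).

Answer: 9

Derivation:
Old median = 1
After inserting x = 27: new sorted = [-11, -4, 1, 19, 20, 27]
New median = 10
Delta = 10 - 1 = 9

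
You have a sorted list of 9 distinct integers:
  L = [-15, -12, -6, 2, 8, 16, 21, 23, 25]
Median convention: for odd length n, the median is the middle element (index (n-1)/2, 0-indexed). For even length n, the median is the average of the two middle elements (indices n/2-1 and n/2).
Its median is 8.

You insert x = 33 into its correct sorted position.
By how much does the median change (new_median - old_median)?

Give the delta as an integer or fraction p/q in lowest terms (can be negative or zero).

Old median = 8
After inserting x = 33: new sorted = [-15, -12, -6, 2, 8, 16, 21, 23, 25, 33]
New median = 12
Delta = 12 - 8 = 4

Answer: 4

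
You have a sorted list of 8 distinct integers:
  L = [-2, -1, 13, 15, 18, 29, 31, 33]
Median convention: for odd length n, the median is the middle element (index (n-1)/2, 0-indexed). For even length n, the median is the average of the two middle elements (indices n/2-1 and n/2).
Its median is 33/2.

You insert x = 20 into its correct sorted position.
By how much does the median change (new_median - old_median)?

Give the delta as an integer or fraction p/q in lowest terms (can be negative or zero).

Old median = 33/2
After inserting x = 20: new sorted = [-2, -1, 13, 15, 18, 20, 29, 31, 33]
New median = 18
Delta = 18 - 33/2 = 3/2

Answer: 3/2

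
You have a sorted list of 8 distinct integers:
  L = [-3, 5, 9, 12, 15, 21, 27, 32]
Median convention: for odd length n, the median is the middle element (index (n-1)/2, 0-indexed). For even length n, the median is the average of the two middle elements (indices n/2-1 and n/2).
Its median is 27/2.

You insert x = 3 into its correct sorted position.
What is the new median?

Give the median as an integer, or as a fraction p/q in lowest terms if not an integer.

Answer: 12

Derivation:
Old list (sorted, length 8): [-3, 5, 9, 12, 15, 21, 27, 32]
Old median = 27/2
Insert x = 3
Old length even (8). Middle pair: indices 3,4 = 12,15.
New length odd (9). New median = single middle element.
x = 3: 1 elements are < x, 7 elements are > x.
New sorted list: [-3, 3, 5, 9, 12, 15, 21, 27, 32]
New median = 12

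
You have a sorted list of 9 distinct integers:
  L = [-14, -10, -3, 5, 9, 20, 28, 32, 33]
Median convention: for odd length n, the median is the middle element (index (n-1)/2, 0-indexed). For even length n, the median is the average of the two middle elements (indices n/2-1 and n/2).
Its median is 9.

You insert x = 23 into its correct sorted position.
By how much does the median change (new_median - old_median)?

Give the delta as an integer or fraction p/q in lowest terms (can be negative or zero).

Answer: 11/2

Derivation:
Old median = 9
After inserting x = 23: new sorted = [-14, -10, -3, 5, 9, 20, 23, 28, 32, 33]
New median = 29/2
Delta = 29/2 - 9 = 11/2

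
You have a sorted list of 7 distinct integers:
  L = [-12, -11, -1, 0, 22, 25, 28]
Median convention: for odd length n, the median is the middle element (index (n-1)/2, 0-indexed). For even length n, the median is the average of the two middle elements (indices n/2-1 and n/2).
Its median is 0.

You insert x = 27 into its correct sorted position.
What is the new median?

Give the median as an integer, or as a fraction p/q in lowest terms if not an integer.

Answer: 11

Derivation:
Old list (sorted, length 7): [-12, -11, -1, 0, 22, 25, 28]
Old median = 0
Insert x = 27
Old length odd (7). Middle was index 3 = 0.
New length even (8). New median = avg of two middle elements.
x = 27: 6 elements are < x, 1 elements are > x.
New sorted list: [-12, -11, -1, 0, 22, 25, 27, 28]
New median = 11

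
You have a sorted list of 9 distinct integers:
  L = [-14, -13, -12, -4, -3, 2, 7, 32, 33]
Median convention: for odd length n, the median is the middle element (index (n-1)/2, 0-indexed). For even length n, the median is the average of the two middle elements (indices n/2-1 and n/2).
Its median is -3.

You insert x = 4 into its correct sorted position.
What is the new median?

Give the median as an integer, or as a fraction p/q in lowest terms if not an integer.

Answer: -1/2

Derivation:
Old list (sorted, length 9): [-14, -13, -12, -4, -3, 2, 7, 32, 33]
Old median = -3
Insert x = 4
Old length odd (9). Middle was index 4 = -3.
New length even (10). New median = avg of two middle elements.
x = 4: 6 elements are < x, 3 elements are > x.
New sorted list: [-14, -13, -12, -4, -3, 2, 4, 7, 32, 33]
New median = -1/2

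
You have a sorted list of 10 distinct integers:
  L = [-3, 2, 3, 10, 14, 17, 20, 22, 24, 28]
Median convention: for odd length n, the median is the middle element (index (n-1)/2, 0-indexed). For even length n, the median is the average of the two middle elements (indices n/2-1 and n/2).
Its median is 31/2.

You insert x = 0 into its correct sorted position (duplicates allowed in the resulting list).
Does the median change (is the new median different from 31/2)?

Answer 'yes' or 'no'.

Answer: yes

Derivation:
Old median = 31/2
Insert x = 0
New median = 14
Changed? yes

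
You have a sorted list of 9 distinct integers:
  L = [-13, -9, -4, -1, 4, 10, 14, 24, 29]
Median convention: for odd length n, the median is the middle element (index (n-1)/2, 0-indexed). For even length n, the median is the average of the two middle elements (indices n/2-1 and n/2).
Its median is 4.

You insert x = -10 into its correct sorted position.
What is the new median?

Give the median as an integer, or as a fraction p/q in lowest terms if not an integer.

Answer: 3/2

Derivation:
Old list (sorted, length 9): [-13, -9, -4, -1, 4, 10, 14, 24, 29]
Old median = 4
Insert x = -10
Old length odd (9). Middle was index 4 = 4.
New length even (10). New median = avg of two middle elements.
x = -10: 1 elements are < x, 8 elements are > x.
New sorted list: [-13, -10, -9, -4, -1, 4, 10, 14, 24, 29]
New median = 3/2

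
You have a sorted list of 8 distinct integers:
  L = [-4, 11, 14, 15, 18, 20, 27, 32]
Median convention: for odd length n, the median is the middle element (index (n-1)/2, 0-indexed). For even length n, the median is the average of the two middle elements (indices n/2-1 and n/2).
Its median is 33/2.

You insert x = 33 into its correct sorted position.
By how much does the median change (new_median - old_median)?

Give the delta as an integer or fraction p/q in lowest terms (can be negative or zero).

Answer: 3/2

Derivation:
Old median = 33/2
After inserting x = 33: new sorted = [-4, 11, 14, 15, 18, 20, 27, 32, 33]
New median = 18
Delta = 18 - 33/2 = 3/2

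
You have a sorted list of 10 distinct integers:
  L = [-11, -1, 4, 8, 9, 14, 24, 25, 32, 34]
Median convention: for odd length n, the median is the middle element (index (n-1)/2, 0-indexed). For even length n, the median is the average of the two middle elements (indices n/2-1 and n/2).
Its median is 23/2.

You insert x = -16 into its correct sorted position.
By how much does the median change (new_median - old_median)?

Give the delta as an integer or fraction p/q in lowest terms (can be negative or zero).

Answer: -5/2

Derivation:
Old median = 23/2
After inserting x = -16: new sorted = [-16, -11, -1, 4, 8, 9, 14, 24, 25, 32, 34]
New median = 9
Delta = 9 - 23/2 = -5/2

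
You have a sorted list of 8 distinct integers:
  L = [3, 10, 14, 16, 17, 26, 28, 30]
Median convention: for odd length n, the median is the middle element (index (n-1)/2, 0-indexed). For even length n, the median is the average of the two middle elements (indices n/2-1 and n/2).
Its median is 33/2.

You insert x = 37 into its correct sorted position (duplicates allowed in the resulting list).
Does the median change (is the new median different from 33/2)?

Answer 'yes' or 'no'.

Old median = 33/2
Insert x = 37
New median = 17
Changed? yes

Answer: yes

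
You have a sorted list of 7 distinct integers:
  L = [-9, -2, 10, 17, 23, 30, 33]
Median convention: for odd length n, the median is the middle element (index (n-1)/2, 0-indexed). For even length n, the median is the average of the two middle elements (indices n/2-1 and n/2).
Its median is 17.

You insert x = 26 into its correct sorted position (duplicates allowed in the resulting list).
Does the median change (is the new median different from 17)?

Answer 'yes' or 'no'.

Answer: yes

Derivation:
Old median = 17
Insert x = 26
New median = 20
Changed? yes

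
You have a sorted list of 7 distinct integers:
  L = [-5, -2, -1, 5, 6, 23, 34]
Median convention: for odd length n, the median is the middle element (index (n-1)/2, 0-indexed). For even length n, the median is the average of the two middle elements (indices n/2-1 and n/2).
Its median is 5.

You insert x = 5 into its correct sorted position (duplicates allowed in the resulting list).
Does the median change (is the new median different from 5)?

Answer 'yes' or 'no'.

Old median = 5
Insert x = 5
New median = 5
Changed? no

Answer: no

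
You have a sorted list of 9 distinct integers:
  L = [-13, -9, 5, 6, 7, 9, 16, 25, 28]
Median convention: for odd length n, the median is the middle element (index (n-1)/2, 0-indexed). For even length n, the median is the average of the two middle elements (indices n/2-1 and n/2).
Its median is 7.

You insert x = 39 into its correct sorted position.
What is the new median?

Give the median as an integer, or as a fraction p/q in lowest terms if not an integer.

Answer: 8

Derivation:
Old list (sorted, length 9): [-13, -9, 5, 6, 7, 9, 16, 25, 28]
Old median = 7
Insert x = 39
Old length odd (9). Middle was index 4 = 7.
New length even (10). New median = avg of two middle elements.
x = 39: 9 elements are < x, 0 elements are > x.
New sorted list: [-13, -9, 5, 6, 7, 9, 16, 25, 28, 39]
New median = 8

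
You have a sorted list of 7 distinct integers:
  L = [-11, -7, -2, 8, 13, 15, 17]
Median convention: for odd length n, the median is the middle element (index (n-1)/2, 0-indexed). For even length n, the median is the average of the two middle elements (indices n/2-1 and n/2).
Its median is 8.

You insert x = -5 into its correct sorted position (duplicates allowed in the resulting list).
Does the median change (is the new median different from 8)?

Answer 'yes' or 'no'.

Old median = 8
Insert x = -5
New median = 3
Changed? yes

Answer: yes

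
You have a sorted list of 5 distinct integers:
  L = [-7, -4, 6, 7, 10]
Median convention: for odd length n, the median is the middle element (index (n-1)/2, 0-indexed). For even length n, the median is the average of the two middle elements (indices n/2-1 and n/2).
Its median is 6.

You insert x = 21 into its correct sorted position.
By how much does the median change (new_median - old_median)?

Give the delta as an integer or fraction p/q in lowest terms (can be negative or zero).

Answer: 1/2

Derivation:
Old median = 6
After inserting x = 21: new sorted = [-7, -4, 6, 7, 10, 21]
New median = 13/2
Delta = 13/2 - 6 = 1/2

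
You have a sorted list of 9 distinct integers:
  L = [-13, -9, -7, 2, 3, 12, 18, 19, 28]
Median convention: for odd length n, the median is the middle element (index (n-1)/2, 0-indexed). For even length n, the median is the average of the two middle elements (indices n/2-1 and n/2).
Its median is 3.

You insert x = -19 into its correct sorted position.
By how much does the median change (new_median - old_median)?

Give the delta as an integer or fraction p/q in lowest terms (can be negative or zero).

Answer: -1/2

Derivation:
Old median = 3
After inserting x = -19: new sorted = [-19, -13, -9, -7, 2, 3, 12, 18, 19, 28]
New median = 5/2
Delta = 5/2 - 3 = -1/2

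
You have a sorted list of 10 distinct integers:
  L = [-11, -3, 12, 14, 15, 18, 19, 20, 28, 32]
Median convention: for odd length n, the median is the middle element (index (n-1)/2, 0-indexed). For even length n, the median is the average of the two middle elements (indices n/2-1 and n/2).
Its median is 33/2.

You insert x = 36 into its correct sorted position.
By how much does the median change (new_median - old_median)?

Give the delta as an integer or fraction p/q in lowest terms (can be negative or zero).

Answer: 3/2

Derivation:
Old median = 33/2
After inserting x = 36: new sorted = [-11, -3, 12, 14, 15, 18, 19, 20, 28, 32, 36]
New median = 18
Delta = 18 - 33/2 = 3/2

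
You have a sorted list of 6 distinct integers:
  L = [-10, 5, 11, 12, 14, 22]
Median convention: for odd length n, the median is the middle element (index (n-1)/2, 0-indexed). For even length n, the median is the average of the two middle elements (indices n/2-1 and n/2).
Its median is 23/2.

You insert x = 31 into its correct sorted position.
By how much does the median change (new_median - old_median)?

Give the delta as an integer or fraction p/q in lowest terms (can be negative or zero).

Old median = 23/2
After inserting x = 31: new sorted = [-10, 5, 11, 12, 14, 22, 31]
New median = 12
Delta = 12 - 23/2 = 1/2

Answer: 1/2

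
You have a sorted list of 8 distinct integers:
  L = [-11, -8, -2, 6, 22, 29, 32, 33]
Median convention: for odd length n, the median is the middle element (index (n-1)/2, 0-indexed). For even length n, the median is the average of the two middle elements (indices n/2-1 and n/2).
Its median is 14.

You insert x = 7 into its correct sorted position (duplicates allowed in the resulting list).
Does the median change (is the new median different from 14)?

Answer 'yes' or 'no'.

Old median = 14
Insert x = 7
New median = 7
Changed? yes

Answer: yes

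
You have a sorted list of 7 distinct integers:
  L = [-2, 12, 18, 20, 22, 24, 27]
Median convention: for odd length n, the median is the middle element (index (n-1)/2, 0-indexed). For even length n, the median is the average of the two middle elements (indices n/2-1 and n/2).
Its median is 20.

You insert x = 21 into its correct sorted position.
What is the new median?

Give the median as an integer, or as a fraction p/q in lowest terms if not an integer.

Answer: 41/2

Derivation:
Old list (sorted, length 7): [-2, 12, 18, 20, 22, 24, 27]
Old median = 20
Insert x = 21
Old length odd (7). Middle was index 3 = 20.
New length even (8). New median = avg of two middle elements.
x = 21: 4 elements are < x, 3 elements are > x.
New sorted list: [-2, 12, 18, 20, 21, 22, 24, 27]
New median = 41/2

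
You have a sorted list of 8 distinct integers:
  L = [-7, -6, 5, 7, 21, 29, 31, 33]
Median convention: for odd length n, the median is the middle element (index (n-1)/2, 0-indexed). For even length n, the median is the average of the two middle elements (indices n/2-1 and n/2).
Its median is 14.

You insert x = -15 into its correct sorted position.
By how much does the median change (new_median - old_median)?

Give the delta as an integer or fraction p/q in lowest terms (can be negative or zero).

Answer: -7

Derivation:
Old median = 14
After inserting x = -15: new sorted = [-15, -7, -6, 5, 7, 21, 29, 31, 33]
New median = 7
Delta = 7 - 14 = -7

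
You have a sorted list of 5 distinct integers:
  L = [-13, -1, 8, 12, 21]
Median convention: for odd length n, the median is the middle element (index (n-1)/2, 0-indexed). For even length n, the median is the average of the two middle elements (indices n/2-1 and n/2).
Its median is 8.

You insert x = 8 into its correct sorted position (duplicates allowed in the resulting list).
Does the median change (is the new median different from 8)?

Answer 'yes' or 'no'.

Answer: no

Derivation:
Old median = 8
Insert x = 8
New median = 8
Changed? no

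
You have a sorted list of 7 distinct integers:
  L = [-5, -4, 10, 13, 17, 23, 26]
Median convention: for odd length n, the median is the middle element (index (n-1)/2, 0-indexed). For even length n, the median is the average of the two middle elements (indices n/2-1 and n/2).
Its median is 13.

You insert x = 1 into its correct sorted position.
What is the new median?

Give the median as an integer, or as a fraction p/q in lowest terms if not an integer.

Old list (sorted, length 7): [-5, -4, 10, 13, 17, 23, 26]
Old median = 13
Insert x = 1
Old length odd (7). Middle was index 3 = 13.
New length even (8). New median = avg of two middle elements.
x = 1: 2 elements are < x, 5 elements are > x.
New sorted list: [-5, -4, 1, 10, 13, 17, 23, 26]
New median = 23/2

Answer: 23/2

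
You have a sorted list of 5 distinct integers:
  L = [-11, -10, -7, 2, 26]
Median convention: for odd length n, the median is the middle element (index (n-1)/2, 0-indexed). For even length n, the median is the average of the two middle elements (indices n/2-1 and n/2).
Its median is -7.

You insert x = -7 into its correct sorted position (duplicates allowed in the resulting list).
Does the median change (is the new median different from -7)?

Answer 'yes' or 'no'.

Old median = -7
Insert x = -7
New median = -7
Changed? no

Answer: no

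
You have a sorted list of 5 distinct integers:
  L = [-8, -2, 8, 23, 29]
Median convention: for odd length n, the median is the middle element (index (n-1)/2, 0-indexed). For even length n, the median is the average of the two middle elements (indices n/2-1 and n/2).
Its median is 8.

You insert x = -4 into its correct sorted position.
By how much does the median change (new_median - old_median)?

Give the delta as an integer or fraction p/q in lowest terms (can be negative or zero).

Answer: -5

Derivation:
Old median = 8
After inserting x = -4: new sorted = [-8, -4, -2, 8, 23, 29]
New median = 3
Delta = 3 - 8 = -5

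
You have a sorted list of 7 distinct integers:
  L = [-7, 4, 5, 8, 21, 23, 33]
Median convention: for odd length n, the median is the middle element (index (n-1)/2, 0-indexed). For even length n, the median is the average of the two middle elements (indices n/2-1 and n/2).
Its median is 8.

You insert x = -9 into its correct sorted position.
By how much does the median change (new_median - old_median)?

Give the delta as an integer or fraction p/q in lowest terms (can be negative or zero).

Answer: -3/2

Derivation:
Old median = 8
After inserting x = -9: new sorted = [-9, -7, 4, 5, 8, 21, 23, 33]
New median = 13/2
Delta = 13/2 - 8 = -3/2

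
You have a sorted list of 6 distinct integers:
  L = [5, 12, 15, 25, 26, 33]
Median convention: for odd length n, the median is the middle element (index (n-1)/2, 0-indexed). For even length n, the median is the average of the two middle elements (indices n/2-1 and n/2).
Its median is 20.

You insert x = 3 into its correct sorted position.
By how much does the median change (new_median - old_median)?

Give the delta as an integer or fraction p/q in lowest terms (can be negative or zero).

Answer: -5

Derivation:
Old median = 20
After inserting x = 3: new sorted = [3, 5, 12, 15, 25, 26, 33]
New median = 15
Delta = 15 - 20 = -5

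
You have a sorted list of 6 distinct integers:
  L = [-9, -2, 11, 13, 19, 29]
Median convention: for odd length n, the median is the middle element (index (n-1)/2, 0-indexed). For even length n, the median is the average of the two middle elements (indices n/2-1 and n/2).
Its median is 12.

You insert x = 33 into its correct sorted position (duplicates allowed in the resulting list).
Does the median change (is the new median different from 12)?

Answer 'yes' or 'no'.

Answer: yes

Derivation:
Old median = 12
Insert x = 33
New median = 13
Changed? yes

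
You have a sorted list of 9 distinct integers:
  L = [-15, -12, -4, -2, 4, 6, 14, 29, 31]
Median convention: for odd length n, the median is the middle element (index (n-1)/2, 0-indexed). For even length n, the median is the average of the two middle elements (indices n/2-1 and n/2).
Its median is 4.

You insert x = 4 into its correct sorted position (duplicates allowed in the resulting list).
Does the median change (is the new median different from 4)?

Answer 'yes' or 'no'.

Answer: no

Derivation:
Old median = 4
Insert x = 4
New median = 4
Changed? no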